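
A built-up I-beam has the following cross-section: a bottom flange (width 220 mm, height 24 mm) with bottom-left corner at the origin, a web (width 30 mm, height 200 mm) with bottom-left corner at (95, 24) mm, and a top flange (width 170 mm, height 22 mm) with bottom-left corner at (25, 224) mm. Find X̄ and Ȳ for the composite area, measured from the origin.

Part | A | x̄ᵢ | ȳᵢ | A·x̄ᵢ | A·ȳᵢ
bottom flange | 5280.00 | 110.00 | 12.00 | 580800.00 | 63360.00
web | 6000.00 | 110.00 | 124.00 | 660000.00 | 744000.00
top flange | 3740.00 | 110.00 | 235.00 | 411400.00 | 878900.00
Σ | 15020.00 |  |  | 1652200.00 | 1686260.00
X̄ = 1652200.00 / 15020.00 = 110.00 mm
Ȳ = 1686260.00 / 15020.00 = 112.27 mm

X̄ = 110.00 mm, Ȳ = 112.27 mm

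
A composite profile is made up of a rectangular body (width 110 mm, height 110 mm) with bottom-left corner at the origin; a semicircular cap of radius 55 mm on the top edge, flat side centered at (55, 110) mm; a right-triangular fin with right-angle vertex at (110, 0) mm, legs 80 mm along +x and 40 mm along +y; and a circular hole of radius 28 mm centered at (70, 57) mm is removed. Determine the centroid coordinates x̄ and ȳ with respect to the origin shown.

x̄ = 60.86 mm, ȳ = 73.80 mm

rectangular body: A = 110 × 110 = 12100.00, centroid at (55.00, 55.00).
semicircular top: A = ½π·55² = 4751.66, centroid at (55.00, 133.34).
triangular fin: A = ½·80·40 = 1600.00, centroid at (136.67, 13.33).
hole: A = −π·28² = -2463.01, centroid at (70.00, 57.00).
ΣA = 15988.65 mm², ΣAx̄ = 973097.30 mm³, ΣAȳ = 1180040.99 mm³.
x̄ = 973097.30/15988.65 = 60.86 mm; ȳ = 1180040.99/15988.65 = 73.80 mm.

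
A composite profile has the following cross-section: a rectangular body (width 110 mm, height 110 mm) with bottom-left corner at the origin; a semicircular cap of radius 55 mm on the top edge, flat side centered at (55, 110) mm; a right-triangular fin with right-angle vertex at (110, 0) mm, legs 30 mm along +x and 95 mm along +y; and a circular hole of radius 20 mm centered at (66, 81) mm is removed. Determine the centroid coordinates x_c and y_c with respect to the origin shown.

x_c = 59.63 mm, y_c = 73.00 mm

rectangular body: A = 110 × 110 = 12100.00, centroid at (55.00, 55.00).
semicircular top: A = ½π·55² = 4751.66, centroid at (55.00, 133.34).
triangular fin: A = ½·30·95 = 1425.00, centroid at (120.00, 31.67).
hole: A = −π·20² = -1256.64, centroid at (66.00, 81.00).
ΣA = 17020.02 mm²
ΣAx_c = (12100.00)(55.00) + (4751.66)(55.00) + (1425.00)(120.00) + (-1256.64)(66.00) = 1014903.19 mm³
ΣAy_c = (12100.00)(55.00) + (4751.66)(133.34) + (1425.00)(31.67) + (-1256.64)(81.00) = 1242436.54 mm³
x_c = 1014903.19 / 17020.02 = 59.63 mm
y_c = 1242436.54 / 17020.02 = 73.00 mm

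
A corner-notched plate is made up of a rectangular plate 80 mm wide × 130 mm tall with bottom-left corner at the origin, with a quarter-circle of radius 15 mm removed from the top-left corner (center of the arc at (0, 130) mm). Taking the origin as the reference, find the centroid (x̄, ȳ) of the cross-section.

x̄ = 40.58 mm, ȳ = 63.99 mm

plate: A = 80 × 130 = 10400.00, centroid at (40.00, 65.00).
removed quarter-circle: A = −¼π·15² = -176.71, centroid at (6.37, 123.63).
ΣA = 10223.29 mm², ΣAx̄ = 414875.00 mm³, ΣAȳ = 654152.10 mm³.
x̄ = 414875.00/10223.29 = 40.58 mm; ȳ = 654152.10/10223.29 = 63.99 mm.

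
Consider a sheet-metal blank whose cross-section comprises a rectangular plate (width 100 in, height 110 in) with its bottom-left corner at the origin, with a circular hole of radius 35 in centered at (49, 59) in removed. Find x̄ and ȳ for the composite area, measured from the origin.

x̄ = 50.54 in, ȳ = 52.85 in

plate: A = 100 × 110 = 11000.00, centroid at (50.00, 55.00).
hole: A = −π·35² = -3848.45, centroid at (49.00, 59.00).
ΣA = 7151.55 in²
ΣAx̄ = (11000.00)(50.00) + (-3848.45)(49.00) = 361425.90 in³
ΣAȳ = (11000.00)(55.00) + (-3848.45)(59.00) = 377941.39 in³
x̄ = 361425.90 / 7151.55 = 50.54 in
ȳ = 377941.39 / 7151.55 = 52.85 in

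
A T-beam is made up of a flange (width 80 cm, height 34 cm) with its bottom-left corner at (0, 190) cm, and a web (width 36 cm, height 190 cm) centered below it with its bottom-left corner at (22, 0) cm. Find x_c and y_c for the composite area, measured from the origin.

x_c = 40.00 cm, y_c = 126.87 cm

Part | A | x̄ᵢ | ȳᵢ | A·x̄ᵢ | A·ȳᵢ
web | 6840.00 | 40.00 | 95.00 | 273600.00 | 649800.00
flange | 2720.00 | 40.00 | 207.00 | 108800.00 | 563040.00
Σ | 9560.00 |  |  | 382400.00 | 1212840.00
x_c = 382400.00 / 9560.00 = 40.00 cm
y_c = 1212840.00 / 9560.00 = 126.87 cm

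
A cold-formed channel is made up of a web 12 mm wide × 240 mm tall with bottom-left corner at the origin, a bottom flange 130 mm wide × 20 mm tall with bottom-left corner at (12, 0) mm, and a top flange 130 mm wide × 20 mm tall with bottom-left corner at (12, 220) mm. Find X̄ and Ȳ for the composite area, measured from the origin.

web: A = 12 × 240 = 2880.00, centroid at (6.00, 120.00).
bottom flange: A = 130 × 20 = 2600.00, centroid at (77.00, 10.00).
top flange: A = 130 × 20 = 2600.00, centroid at (77.00, 230.00).
ΣA = 8080.00 mm², ΣAX̄ = 417680.00 mm³, ΣAȲ = 969600.00 mm³.
X̄ = 417680.00/8080.00 = 51.69 mm; Ȳ = 969600.00/8080.00 = 120.00 mm.

X̄ = 51.69 mm, Ȳ = 120.00 mm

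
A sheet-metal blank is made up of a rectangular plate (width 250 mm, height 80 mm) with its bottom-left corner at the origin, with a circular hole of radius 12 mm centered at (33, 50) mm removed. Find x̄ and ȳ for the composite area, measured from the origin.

Part | A | x̄ᵢ | ȳᵢ | A·x̄ᵢ | A·ȳᵢ
plate | 20000.00 | 125.00 | 40.00 | 2500000.00 | 800000.00
hole | -452.39 | 33.00 | 50.00 | -14928.85 | -22619.47
Σ | 19547.61 |  |  | 2485071.15 | 777380.53
x̄ = 2485071.15 / 19547.61 = 127.13 mm
ȳ = 777380.53 / 19547.61 = 39.77 mm

x̄ = 127.13 mm, ȳ = 39.77 mm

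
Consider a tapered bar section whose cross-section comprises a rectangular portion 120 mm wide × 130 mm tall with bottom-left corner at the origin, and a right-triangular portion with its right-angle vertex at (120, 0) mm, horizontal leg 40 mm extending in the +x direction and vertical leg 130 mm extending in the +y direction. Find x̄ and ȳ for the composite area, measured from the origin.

x̄ = 70.48 mm, ȳ = 61.90 mm

Part | A | x̄ᵢ | ȳᵢ | A·x̄ᵢ | A·ȳᵢ
rectangular portion | 15600.00 | 60.00 | 65.00 | 936000.00 | 1014000.00
triangular portion | 2600.00 | 133.33 | 43.33 | 346666.67 | 112666.67
Σ | 18200.00 |  |  | 1282666.67 | 1126666.67
x̄ = 1282666.67 / 18200.00 = 70.48 mm
ȳ = 1126666.67 / 18200.00 = 61.90 mm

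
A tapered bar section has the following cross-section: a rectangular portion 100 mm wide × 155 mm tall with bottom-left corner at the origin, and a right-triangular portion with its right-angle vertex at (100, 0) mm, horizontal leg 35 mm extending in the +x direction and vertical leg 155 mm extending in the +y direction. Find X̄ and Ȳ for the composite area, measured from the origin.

X̄ = 59.18 mm, Ȳ = 73.65 mm

rectangular portion: A = 100 × 155 = 15500.00, centroid at (50.00, 77.50).
triangular portion: A = ½·35·155 = 2712.50, centroid at (111.67, 51.67).
ΣA = 18212.50 mm², ΣAX̄ = 1077895.83 mm³, ΣAȲ = 1341395.83 mm³.
X̄ = 1077895.83/18212.50 = 59.18 mm; Ȳ = 1341395.83/18212.50 = 73.65 mm.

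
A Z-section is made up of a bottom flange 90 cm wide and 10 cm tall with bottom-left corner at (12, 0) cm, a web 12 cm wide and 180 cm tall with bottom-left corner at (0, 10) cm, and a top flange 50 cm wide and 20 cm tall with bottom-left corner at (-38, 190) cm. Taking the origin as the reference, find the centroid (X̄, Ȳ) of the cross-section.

X̄ = 12.63 cm, Ȳ = 103.57 cm

Part | A | x̄ᵢ | ȳᵢ | A·x̄ᵢ | A·ȳᵢ
bottom flange | 900.00 | 57.00 | 5.00 | 51300.00 | 4500.00
web | 2160.00 | 6.00 | 100.00 | 12960.00 | 216000.00
top flange | 1000.00 | -13.00 | 200.00 | -13000.00 | 200000.00
Σ | 4060.00 |  |  | 51260.00 | 420500.00
X̄ = 51260.00 / 4060.00 = 12.63 cm
Ȳ = 420500.00 / 4060.00 = 103.57 cm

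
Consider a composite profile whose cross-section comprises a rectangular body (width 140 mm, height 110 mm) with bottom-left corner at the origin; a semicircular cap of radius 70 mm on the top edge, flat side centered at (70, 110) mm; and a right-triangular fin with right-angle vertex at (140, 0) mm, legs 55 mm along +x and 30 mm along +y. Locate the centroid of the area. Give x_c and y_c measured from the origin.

Part | A | x̄ᵢ | ȳᵢ | A·x̄ᵢ | A·ȳᵢ
rectangular body | 15400.00 | 70.00 | 55.00 | 1078000.00 | 847000.00
semicircular top | 7696.90 | 70.00 | 139.71 | 538783.14 | 1075325.89
triangular fin | 825.00 | 158.33 | 10.00 | 130625.00 | 8250.00
Σ | 23921.90 |  |  | 1747408.14 | 1930575.89
x_c = 1747408.14 / 23921.90 = 73.05 mm
y_c = 1930575.89 / 23921.90 = 80.70 mm

x_c = 73.05 mm, y_c = 80.70 mm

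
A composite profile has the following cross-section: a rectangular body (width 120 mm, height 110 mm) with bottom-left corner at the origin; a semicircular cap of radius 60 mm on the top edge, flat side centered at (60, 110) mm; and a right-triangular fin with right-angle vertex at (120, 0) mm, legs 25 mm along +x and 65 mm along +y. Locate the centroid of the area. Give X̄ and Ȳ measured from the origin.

Part | A | x̄ᵢ | ȳᵢ | A·x̄ᵢ | A·ȳᵢ
rectangular body | 13200.00 | 60.00 | 55.00 | 792000.00 | 726000.00
semicircular top | 5654.87 | 60.00 | 135.46 | 339292.01 | 766035.35
triangular fin | 812.50 | 128.33 | 21.67 | 104270.83 | 17604.17
Σ | 19667.37 |  |  | 1235562.84 | 1509639.51
X̄ = 1235562.84 / 19667.37 = 62.82 mm
Ȳ = 1509639.51 / 19667.37 = 76.76 mm

X̄ = 62.82 mm, Ȳ = 76.76 mm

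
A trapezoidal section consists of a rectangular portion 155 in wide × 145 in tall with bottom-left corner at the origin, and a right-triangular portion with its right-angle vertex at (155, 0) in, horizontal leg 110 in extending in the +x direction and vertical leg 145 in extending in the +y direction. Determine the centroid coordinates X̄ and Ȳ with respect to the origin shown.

rectangular portion: A = 155 × 145 = 22475.00, centroid at (77.50, 72.50).
triangular portion: A = ½·110·145 = 7975.00, centroid at (191.67, 48.33).
ΣA = 30450.00 in²
ΣAX̄ = (22475.00)(77.50) + (7975.00)(191.67) = 3270354.17 in³
ΣAȲ = (22475.00)(72.50) + (7975.00)(48.33) = 2014895.83 in³
X̄ = 3270354.17 / 30450.00 = 107.40 in
Ȳ = 2014895.83 / 30450.00 = 66.17 in

X̄ = 107.40 in, Ȳ = 66.17 in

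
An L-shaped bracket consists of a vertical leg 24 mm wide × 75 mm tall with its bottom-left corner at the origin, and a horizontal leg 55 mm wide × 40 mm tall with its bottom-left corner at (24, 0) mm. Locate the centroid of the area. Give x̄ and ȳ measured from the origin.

x̄ = 33.73 mm, ȳ = 27.88 mm

vertical leg: A = 24 × 75 = 1800.00, centroid at (12.00, 37.50).
horizontal leg: A = 55 × 40 = 2200.00, centroid at (51.50, 20.00).
ΣA = 4000.00 mm², ΣAx̄ = 134900.00 mm³, ΣAȳ = 111500.00 mm³.
x̄ = 134900.00/4000.00 = 33.73 mm; ȳ = 111500.00/4000.00 = 27.88 mm.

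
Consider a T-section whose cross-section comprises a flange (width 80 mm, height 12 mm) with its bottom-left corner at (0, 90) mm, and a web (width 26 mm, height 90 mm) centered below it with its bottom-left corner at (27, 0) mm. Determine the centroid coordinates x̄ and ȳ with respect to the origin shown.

web: A = 26 × 90 = 2340.00, centroid at (40.00, 45.00).
flange: A = 80 × 12 = 960.00, centroid at (40.00, 96.00).
ΣA = 3300.00 mm², ΣAx̄ = 132000.00 mm³, ΣAȳ = 197460.00 mm³.
x̄ = 132000.00/3300.00 = 40.00 mm; ȳ = 197460.00/3300.00 = 59.84 mm.

x̄ = 40.00 mm, ȳ = 59.84 mm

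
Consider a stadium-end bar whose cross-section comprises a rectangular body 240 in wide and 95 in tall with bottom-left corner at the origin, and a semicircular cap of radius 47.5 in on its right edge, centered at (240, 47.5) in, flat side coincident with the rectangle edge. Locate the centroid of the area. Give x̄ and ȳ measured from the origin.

x̄ = 138.86 in, ȳ = 47.50 in

Part | A | x̄ᵢ | ȳᵢ | A·x̄ᵢ | A·ȳᵢ
rectangular body | 22800.00 | 120.00 | 47.50 | 2736000.00 | 1083000.00
semicircular end | 3544.11 | 260.16 | 47.50 | 922034.13 | 168345.19
Σ | 26344.11 |  |  | 3658034.13 | 1251345.19
x̄ = 3658034.13 / 26344.11 = 138.86 in
ȳ = 1251345.19 / 26344.11 = 47.50 in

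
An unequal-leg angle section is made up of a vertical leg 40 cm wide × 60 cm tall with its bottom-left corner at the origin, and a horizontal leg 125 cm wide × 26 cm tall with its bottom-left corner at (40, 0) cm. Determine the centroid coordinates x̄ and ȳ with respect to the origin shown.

x̄ = 67.46 cm, ȳ = 20.22 cm

vertical leg: A = 40 × 60 = 2400.00, centroid at (20.00, 30.00).
horizontal leg: A = 125 × 26 = 3250.00, centroid at (102.50, 13.00).
ΣA = 5650.00 cm²
ΣAx̄ = (2400.00)(20.00) + (3250.00)(102.50) = 381125.00 cm³
ΣAȳ = (2400.00)(30.00) + (3250.00)(13.00) = 114250.00 cm³
x̄ = 381125.00 / 5650.00 = 67.46 cm
ȳ = 114250.00 / 5650.00 = 20.22 cm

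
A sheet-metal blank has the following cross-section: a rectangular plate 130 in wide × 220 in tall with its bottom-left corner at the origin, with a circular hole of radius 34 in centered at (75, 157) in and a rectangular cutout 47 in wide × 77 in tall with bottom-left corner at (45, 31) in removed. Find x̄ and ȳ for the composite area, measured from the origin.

plate: A = 130 × 220 = 28600.00, centroid at (65.00, 110.00).
hole 1: A = −π·34² = -3631.68, centroid at (75.00, 157.00).
hole 2: A = −(47 × 77) = -3619.00, centroid at (68.50, 69.50).
ΣA = 21349.32 in², ΣAx̄ = 1338722.42 in³, ΣAȳ = 2324305.57 in³.
x̄ = 1338722.42/21349.32 = 62.71 in; ȳ = 2324305.57/21349.32 = 108.87 in.

x̄ = 62.71 in, ȳ = 108.87 in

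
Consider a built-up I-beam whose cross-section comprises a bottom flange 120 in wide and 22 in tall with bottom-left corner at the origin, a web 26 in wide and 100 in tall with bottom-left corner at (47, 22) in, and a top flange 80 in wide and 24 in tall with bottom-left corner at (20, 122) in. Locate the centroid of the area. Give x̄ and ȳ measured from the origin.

x̄ = 60.00 in, ȳ = 66.13 in

bottom flange: A = 120 × 22 = 2640.00, centroid at (60.00, 11.00).
web: A = 26 × 100 = 2600.00, centroid at (60.00, 72.00).
top flange: A = 80 × 24 = 1920.00, centroid at (60.00, 134.00).
ΣA = 7160.00 in², ΣAx̄ = 429600.00 in³, ΣAȳ = 473520.00 in³.
x̄ = 429600.00/7160.00 = 60.00 in; ȳ = 473520.00/7160.00 = 66.13 in.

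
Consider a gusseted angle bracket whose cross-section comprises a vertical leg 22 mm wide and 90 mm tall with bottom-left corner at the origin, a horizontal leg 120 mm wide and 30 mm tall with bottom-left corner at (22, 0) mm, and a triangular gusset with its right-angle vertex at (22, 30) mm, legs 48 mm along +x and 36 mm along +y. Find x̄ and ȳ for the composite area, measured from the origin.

vertical leg: A = 22 × 90 = 1980.00, centroid at (11.00, 45.00).
horizontal leg: A = 120 × 30 = 3600.00, centroid at (82.00, 15.00).
gusset: A = ½·48·36 = 864.00, centroid at (38.00, 42.00).
ΣA = 6444.00 mm²
ΣAx̄ = (1980.00)(11.00) + (3600.00)(82.00) + (864.00)(38.00) = 349812.00 mm³
ΣAȳ = (1980.00)(45.00) + (3600.00)(15.00) + (864.00)(42.00) = 179388.00 mm³
x̄ = 349812.00 / 6444.00 = 54.28 mm
ȳ = 179388.00 / 6444.00 = 27.84 mm

x̄ = 54.28 mm, ȳ = 27.84 mm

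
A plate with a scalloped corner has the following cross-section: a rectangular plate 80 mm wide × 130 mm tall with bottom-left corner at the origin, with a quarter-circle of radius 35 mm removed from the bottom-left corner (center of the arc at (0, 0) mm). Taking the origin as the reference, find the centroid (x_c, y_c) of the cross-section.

plate: A = 80 × 130 = 10400.00, centroid at (40.00, 65.00).
removed quarter-circle: A = −¼π·35² = -962.11, centroid at (14.85, 14.85).
ΣA = 9437.89 mm²
ΣAx_c = (10400.00)(40.00) + (-962.11)(14.85) = 401708.33 mm³
ΣAy_c = (10400.00)(65.00) + (-962.11)(14.85) = 661708.33 mm³
x_c = 401708.33 / 9437.89 = 42.56 mm
y_c = 661708.33 / 9437.89 = 70.11 mm

x_c = 42.56 mm, y_c = 70.11 mm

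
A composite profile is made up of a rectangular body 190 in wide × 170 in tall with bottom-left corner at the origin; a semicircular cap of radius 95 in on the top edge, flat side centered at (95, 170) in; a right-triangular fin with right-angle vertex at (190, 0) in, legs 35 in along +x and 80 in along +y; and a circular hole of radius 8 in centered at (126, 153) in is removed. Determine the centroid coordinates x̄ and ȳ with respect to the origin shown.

rectangular body: A = 190 × 170 = 32300.00, centroid at (95.00, 85.00).
semicircular top: A = ½π·95² = 14176.44, centroid at (95.00, 210.32).
triangular fin: A = ½·35·80 = 1400.00, centroid at (201.67, 26.67).
hole: A = −π·8² = -201.06, centroid at (126.00, 153.00).
ΣA = 47675.37 in², ΣAx̄ = 4672261.03 in³, ΣAȳ = 5733648.46 in³.
x̄ = 4672261.03/47675.37 = 98.00 in; ȳ = 5733648.46/47675.37 = 120.26 in.

x̄ = 98.00 in, ȳ = 120.26 in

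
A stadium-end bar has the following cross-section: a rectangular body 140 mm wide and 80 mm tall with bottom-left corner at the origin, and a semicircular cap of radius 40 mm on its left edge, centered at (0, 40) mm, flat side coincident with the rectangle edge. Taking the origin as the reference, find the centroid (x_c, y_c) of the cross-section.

Part | A | x̄ᵢ | ȳᵢ | A·x̄ᵢ | A·ȳᵢ
rectangular body | 11200.00 | 70.00 | 40.00 | 784000.00 | 448000.00
semicircular end | 2513.27 | -16.98 | 40.00 | -42666.67 | 100530.96
Σ | 13713.27 |  |  | 741333.33 | 548530.96
x_c = 741333.33 / 13713.27 = 54.06 mm
y_c = 548530.96 / 13713.27 = 40.00 mm

x_c = 54.06 mm, y_c = 40.00 mm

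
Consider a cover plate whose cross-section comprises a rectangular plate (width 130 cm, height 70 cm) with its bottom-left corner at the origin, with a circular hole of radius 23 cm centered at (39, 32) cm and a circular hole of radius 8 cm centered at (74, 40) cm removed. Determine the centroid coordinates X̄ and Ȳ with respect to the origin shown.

X̄ = 70.72 cm, Ȳ = 35.55 cm

plate: A = 130 × 70 = 9100.00, centroid at (65.00, 35.00).
hole 1: A = −π·23² = -1661.90, centroid at (39.00, 32.00).
hole 2: A = −π·8² = -201.06, centroid at (74.00, 40.00).
ΣA = 7237.04 cm², ΣAX̄ = 511807.22 cm³, ΣAȲ = 257276.64 cm³.
X̄ = 511807.22/7237.04 = 70.72 cm; Ȳ = 257276.64/7237.04 = 35.55 cm.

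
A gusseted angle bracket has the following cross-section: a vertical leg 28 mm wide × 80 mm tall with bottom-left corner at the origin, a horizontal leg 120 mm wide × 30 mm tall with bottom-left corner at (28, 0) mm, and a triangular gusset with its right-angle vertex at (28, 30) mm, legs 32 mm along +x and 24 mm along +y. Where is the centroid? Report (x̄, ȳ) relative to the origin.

x̄ = 58.32 mm, ȳ = 25.42 mm

vertical leg: A = 28 × 80 = 2240.00, centroid at (14.00, 40.00).
horizontal leg: A = 120 × 30 = 3600.00, centroid at (88.00, 15.00).
gusset: A = ½·32·24 = 384.00, centroid at (38.67, 38.00).
ΣA = 6224.00 mm²
ΣAx̄ = (2240.00)(14.00) + (3600.00)(88.00) + (384.00)(38.67) = 363008.00 mm³
ΣAȳ = (2240.00)(40.00) + (3600.00)(15.00) + (384.00)(38.00) = 158192.00 mm³
x̄ = 363008.00 / 6224.00 = 58.32 mm
ȳ = 158192.00 / 6224.00 = 25.42 mm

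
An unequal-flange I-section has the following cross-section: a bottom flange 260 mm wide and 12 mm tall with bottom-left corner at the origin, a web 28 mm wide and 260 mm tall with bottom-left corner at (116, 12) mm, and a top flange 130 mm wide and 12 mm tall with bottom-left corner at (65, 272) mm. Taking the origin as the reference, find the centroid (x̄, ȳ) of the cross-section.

Part | A | x̄ᵢ | ȳᵢ | A·x̄ᵢ | A·ȳᵢ
bottom flange | 3120.00 | 130.00 | 6.00 | 405600.00 | 18720.00
web | 7280.00 | 130.00 | 142.00 | 946400.00 | 1033760.00
top flange | 1560.00 | 130.00 | 278.00 | 202800.00 | 433680.00
Σ | 11960.00 |  |  | 1554800.00 | 1486160.00
x̄ = 1554800.00 / 11960.00 = 130.00 mm
ȳ = 1486160.00 / 11960.00 = 124.26 mm

x̄ = 130.00 mm, ȳ = 124.26 mm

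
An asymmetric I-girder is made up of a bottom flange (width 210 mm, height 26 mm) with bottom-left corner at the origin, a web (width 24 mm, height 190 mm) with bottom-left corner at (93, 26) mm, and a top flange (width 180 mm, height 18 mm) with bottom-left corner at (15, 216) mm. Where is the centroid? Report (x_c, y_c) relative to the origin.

x_c = 105.00 mm, y_c = 101.94 mm

bottom flange: A = 210 × 26 = 5460.00, centroid at (105.00, 13.00).
web: A = 24 × 190 = 4560.00, centroid at (105.00, 121.00).
top flange: A = 180 × 18 = 3240.00, centroid at (105.00, 225.00).
ΣA = 13260.00 mm², ΣAx_c = 1392300.00 mm³, ΣAy_c = 1351740.00 mm³.
x_c = 1392300.00/13260.00 = 105.00 mm; y_c = 1351740.00/13260.00 = 101.94 mm.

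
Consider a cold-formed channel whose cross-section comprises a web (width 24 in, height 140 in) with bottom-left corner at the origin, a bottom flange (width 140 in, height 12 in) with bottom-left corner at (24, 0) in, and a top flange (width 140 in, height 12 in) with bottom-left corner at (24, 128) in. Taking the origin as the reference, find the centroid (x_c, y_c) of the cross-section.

x_c = 53.00 in, y_c = 70.00 in

web: A = 24 × 140 = 3360.00, centroid at (12.00, 70.00).
bottom flange: A = 140 × 12 = 1680.00, centroid at (94.00, 6.00).
top flange: A = 140 × 12 = 1680.00, centroid at (94.00, 134.00).
ΣA = 6720.00 in²
ΣAx_c = (3360.00)(12.00) + (1680.00)(94.00) + (1680.00)(94.00) = 356160.00 in³
ΣAy_c = (3360.00)(70.00) + (1680.00)(6.00) + (1680.00)(134.00) = 470400.00 in³
x_c = 356160.00 / 6720.00 = 53.00 in
y_c = 470400.00 / 6720.00 = 70.00 in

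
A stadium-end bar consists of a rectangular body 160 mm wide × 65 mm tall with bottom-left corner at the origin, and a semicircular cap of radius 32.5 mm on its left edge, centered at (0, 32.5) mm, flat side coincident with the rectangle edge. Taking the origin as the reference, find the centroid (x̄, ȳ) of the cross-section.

x̄ = 67.10 mm, ȳ = 32.50 mm

rectangular body: A = 160 × 65 = 10400.00, centroid at (80.00, 32.50).
semicircular end: A = ½π·32.5² = 1659.15, centroid at (-13.79, 32.50).
ΣA = 12059.15 mm², ΣAx̄ = 809114.58 mm³, ΣAȳ = 391922.49 mm³.
x̄ = 809114.58/12059.15 = 67.10 mm; ȳ = 391922.49/12059.15 = 32.50 mm.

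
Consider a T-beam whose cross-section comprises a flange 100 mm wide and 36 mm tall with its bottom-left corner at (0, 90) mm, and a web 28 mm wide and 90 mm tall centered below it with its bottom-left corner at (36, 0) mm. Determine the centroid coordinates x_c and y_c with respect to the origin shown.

Part | A | x̄ᵢ | ȳᵢ | A·x̄ᵢ | A·ȳᵢ
web | 2520.00 | 50.00 | 45.00 | 126000.00 | 113400.00
flange | 3600.00 | 50.00 | 108.00 | 180000.00 | 388800.00
Σ | 6120.00 |  |  | 306000.00 | 502200.00
x_c = 306000.00 / 6120.00 = 50.00 mm
y_c = 502200.00 / 6120.00 = 82.06 mm

x_c = 50.00 mm, y_c = 82.06 mm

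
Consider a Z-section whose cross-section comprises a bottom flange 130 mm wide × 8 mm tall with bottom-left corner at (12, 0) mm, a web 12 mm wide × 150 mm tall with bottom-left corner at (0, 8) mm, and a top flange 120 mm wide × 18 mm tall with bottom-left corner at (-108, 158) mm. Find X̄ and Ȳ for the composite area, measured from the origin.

bottom flange: A = 130 × 8 = 1040.00, centroid at (77.00, 4.00).
web: A = 12 × 150 = 1800.00, centroid at (6.00, 83.00).
top flange: A = 120 × 18 = 2160.00, centroid at (-48.00, 167.00).
ΣA = 5000.00 mm², ΣAX̄ = -12800.00 mm³, ΣAȲ = 514280.00 mm³.
X̄ = -12800.00/5000.00 = -2.56 mm; Ȳ = 514280.00/5000.00 = 102.86 mm.

X̄ = -2.56 mm, Ȳ = 102.86 mm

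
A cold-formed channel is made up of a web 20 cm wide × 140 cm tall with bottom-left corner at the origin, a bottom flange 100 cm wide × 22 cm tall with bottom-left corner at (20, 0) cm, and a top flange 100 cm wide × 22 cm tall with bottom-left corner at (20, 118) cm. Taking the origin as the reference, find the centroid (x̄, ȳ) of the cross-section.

x̄ = 46.67 cm, ȳ = 70.00 cm

Part | A | x̄ᵢ | ȳᵢ | A·x̄ᵢ | A·ȳᵢ
web | 2800.00 | 10.00 | 70.00 | 28000.00 | 196000.00
bottom flange | 2200.00 | 70.00 | 11.00 | 154000.00 | 24200.00
top flange | 2200.00 | 70.00 | 129.00 | 154000.00 | 283800.00
Σ | 7200.00 |  |  | 336000.00 | 504000.00
x̄ = 336000.00 / 7200.00 = 46.67 cm
ȳ = 504000.00 / 7200.00 = 70.00 cm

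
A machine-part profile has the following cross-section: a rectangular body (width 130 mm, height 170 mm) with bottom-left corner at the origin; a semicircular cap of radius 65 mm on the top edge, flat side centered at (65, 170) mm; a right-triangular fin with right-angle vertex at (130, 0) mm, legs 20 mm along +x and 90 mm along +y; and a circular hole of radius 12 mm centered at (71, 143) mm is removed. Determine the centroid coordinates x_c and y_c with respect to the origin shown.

x_c = 67.12 mm, y_c = 108.01 mm

rectangular body: A = 130 × 170 = 22100.00, centroid at (65.00, 85.00).
semicircular top: A = ½π·65² = 6636.61, centroid at (65.00, 197.59).
triangular fin: A = ½·20·90 = 900.00, centroid at (136.67, 30.00).
hole: A = −π·12² = -452.39, centroid at (71.00, 143.00).
ΣA = 29184.23 mm², ΣAx_c = 1958760.30 mm³, ΣAy_c = 3152116.12 mm³.
x_c = 1958760.30/29184.23 = 67.12 mm; y_c = 3152116.12/29184.23 = 108.01 mm.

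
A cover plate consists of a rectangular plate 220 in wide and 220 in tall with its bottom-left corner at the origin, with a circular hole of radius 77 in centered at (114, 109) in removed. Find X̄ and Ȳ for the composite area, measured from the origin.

X̄ = 107.50 in, Ȳ = 110.63 in

Part | A | x̄ᵢ | ȳᵢ | A·x̄ᵢ | A·ȳᵢ
plate | 48400.00 | 110.00 | 110.00 | 5324000.00 | 5324000.00
hole | -18626.50 | 114.00 | 109.00 | -2123421.32 | -2030288.81
Σ | 29773.50 |  |  | 3200578.68 | 3293711.19
X̄ = 3200578.68 / 29773.50 = 107.50 in
Ȳ = 3293711.19 / 29773.50 = 110.63 in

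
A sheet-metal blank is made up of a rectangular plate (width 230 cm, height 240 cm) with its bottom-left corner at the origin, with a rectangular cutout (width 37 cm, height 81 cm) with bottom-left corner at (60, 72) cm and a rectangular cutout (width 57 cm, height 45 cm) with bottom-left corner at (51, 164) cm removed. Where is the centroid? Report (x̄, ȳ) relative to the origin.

x̄ = 119.04 cm, ȳ = 117.02 cm

plate: A = 230 × 240 = 55200.00, centroid at (115.00, 120.00).
hole 1: A = −(37 × 81) = -2997.00, centroid at (78.50, 112.50).
hole 2: A = −(57 × 45) = -2565.00, centroid at (79.50, 186.50).
ΣA = 49638.00 cm², ΣAx̄ = 5908818.00 cm³, ΣAȳ = 5808465.00 cm³.
x̄ = 5908818.00/49638.00 = 119.04 cm; ȳ = 5808465.00/49638.00 = 117.02 cm.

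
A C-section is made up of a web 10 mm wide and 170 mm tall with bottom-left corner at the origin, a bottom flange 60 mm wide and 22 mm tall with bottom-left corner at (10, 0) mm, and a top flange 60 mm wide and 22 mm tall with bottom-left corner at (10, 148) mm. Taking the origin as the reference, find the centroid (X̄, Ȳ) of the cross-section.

web: A = 10 × 170 = 1700.00, centroid at (5.00, 85.00).
bottom flange: A = 60 × 22 = 1320.00, centroid at (40.00, 11.00).
top flange: A = 60 × 22 = 1320.00, centroid at (40.00, 159.00).
ΣA = 4340.00 mm², ΣAX̄ = 114100.00 mm³, ΣAȲ = 368900.00 mm³.
X̄ = 114100.00/4340.00 = 26.29 mm; Ȳ = 368900.00/4340.00 = 85.00 mm.

X̄ = 26.29 mm, Ȳ = 85.00 mm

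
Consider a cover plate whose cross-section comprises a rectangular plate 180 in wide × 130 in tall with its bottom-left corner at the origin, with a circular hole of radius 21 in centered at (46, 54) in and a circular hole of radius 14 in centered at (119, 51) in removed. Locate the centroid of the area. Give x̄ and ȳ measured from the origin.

Part | A | x̄ᵢ | ȳᵢ | A·x̄ᵢ | A·ȳᵢ
plate | 23400.00 | 90.00 | 65.00 | 2106000.00 | 1521000.00
hole 1 | -1385.44 | 46.00 | 54.00 | -63730.35 | -74813.89
hole 2 | -615.75 | 119.00 | 51.00 | -73274.51 | -31403.36
Σ | 21398.81 |  |  | 1968995.14 | 1414782.75
x̄ = 1968995.14 / 21398.81 = 92.01 in
ȳ = 1414782.75 / 21398.81 = 66.12 in

x̄ = 92.01 in, ȳ = 66.12 in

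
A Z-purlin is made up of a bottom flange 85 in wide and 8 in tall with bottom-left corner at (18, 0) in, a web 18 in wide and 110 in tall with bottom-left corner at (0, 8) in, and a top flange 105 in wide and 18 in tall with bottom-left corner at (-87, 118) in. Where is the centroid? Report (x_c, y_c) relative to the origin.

bottom flange: A = 85 × 8 = 680.00, centroid at (60.50, 4.00).
web: A = 18 × 110 = 1980.00, centroid at (9.00, 63.00).
top flange: A = 105 × 18 = 1890.00, centroid at (-34.50, 127.00).
ΣA = 4550.00 in², ΣAx_c = -6245.00 in³, ΣAy_c = 367490.00 in³.
x_c = -6245.00/4550.00 = -1.37 in; y_c = 367490.00/4550.00 = 80.77 in.

x_c = -1.37 in, y_c = 80.77 in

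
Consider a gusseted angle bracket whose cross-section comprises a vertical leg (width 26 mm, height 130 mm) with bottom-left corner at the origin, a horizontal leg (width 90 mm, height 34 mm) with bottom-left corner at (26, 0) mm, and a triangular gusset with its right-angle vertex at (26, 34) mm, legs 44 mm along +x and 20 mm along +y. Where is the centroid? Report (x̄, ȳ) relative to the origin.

x̄ = 40.57 mm, ȳ = 42.09 mm

vertical leg: A = 26 × 130 = 3380.00, centroid at (13.00, 65.00).
horizontal leg: A = 90 × 34 = 3060.00, centroid at (71.00, 17.00).
gusset: A = ½·44·20 = 440.00, centroid at (40.67, 40.67).
ΣA = 6880.00 mm²
ΣAx̄ = (3380.00)(13.00) + (3060.00)(71.00) + (440.00)(40.67) = 279093.33 mm³
ΣAȳ = (3380.00)(65.00) + (3060.00)(17.00) + (440.00)(40.67) = 289613.33 mm³
x̄ = 279093.33 / 6880.00 = 40.57 mm
ȳ = 289613.33 / 6880.00 = 42.09 mm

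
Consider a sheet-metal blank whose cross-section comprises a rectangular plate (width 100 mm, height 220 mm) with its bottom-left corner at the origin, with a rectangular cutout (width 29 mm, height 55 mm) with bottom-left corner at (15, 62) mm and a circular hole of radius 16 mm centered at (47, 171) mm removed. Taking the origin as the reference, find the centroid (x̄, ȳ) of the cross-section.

x̄ = 51.79 mm, ȳ = 109.17 mm

plate: A = 100 × 220 = 22000.00, centroid at (50.00, 110.00).
hole 1: A = −(29 × 55) = -1595.00, centroid at (29.50, 89.50).
hole 2: A = −π·16² = -804.25, centroid at (47.00, 171.00).
ΣA = 19600.75 mm², ΣAx̄ = 1015147.86 mm³, ΣAȳ = 2139721.14 mm³.
x̄ = 1015147.86/19600.75 = 51.79 mm; ȳ = 2139721.14/19600.75 = 109.17 mm.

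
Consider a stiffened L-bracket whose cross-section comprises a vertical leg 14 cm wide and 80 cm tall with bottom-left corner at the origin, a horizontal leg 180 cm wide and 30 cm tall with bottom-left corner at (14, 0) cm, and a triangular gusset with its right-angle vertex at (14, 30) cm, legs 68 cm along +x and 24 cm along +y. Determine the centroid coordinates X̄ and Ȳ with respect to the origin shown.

X̄ = 81.70 cm, Ȳ = 21.38 cm

Part | A | x̄ᵢ | ȳᵢ | A·x̄ᵢ | A·ȳᵢ
vertical leg | 1120.00 | 7.00 | 40.00 | 7840.00 | 44800.00
horizontal leg | 5400.00 | 104.00 | 15.00 | 561600.00 | 81000.00
gusset | 816.00 | 36.67 | 38.00 | 29920.00 | 31008.00
Σ | 7336.00 |  |  | 599360.00 | 156808.00
X̄ = 599360.00 / 7336.00 = 81.70 cm
Ȳ = 156808.00 / 7336.00 = 21.38 cm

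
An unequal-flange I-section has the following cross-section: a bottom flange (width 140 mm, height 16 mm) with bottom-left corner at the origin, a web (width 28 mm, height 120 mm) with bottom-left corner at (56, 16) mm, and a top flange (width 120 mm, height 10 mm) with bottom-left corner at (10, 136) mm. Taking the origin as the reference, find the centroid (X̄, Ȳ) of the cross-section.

X̄ = 70.00 mm, Ȳ = 65.07 mm

bottom flange: A = 140 × 16 = 2240.00, centroid at (70.00, 8.00).
web: A = 28 × 120 = 3360.00, centroid at (70.00, 76.00).
top flange: A = 120 × 10 = 1200.00, centroid at (70.00, 141.00).
ΣA = 6800.00 mm²
ΣAX̄ = (2240.00)(70.00) + (3360.00)(70.00) + (1200.00)(70.00) = 476000.00 mm³
ΣAȲ = (2240.00)(8.00) + (3360.00)(76.00) + (1200.00)(141.00) = 442480.00 mm³
X̄ = 476000.00 / 6800.00 = 70.00 mm
Ȳ = 442480.00 / 6800.00 = 65.07 mm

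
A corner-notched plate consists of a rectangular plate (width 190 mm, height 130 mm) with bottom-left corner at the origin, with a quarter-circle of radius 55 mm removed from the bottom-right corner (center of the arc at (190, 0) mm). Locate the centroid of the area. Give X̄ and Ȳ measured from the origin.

Part | A | x̄ᵢ | ȳᵢ | A·x̄ᵢ | A·ȳᵢ
plate | 24700.00 | 95.00 | 65.00 | 2346500.00 | 1605500.00
removed quarter-circle | -2375.83 | 166.66 | 23.34 | -395949.26 | -55458.33
Σ | 22324.17 |  |  | 1950550.74 | 1550041.67
X̄ = 1950550.74 / 22324.17 = 87.37 mm
Ȳ = 1550041.67 / 22324.17 = 69.43 mm

X̄ = 87.37 mm, Ȳ = 69.43 mm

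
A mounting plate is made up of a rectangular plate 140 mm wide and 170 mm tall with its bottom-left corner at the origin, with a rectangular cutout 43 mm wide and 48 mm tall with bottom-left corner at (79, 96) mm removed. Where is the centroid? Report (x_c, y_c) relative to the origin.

plate: A = 140 × 170 = 23800.00, centroid at (70.00, 85.00).
hole: A = −(43 × 48) = -2064.00, centroid at (100.50, 120.00).
ΣA = 21736.00 mm², ΣAx_c = 1458568.00 mm³, ΣAy_c = 1775320.00 mm³.
x_c = 1458568.00/21736.00 = 67.10 mm; y_c = 1775320.00/21736.00 = 81.68 mm.

x_c = 67.10 mm, y_c = 81.68 mm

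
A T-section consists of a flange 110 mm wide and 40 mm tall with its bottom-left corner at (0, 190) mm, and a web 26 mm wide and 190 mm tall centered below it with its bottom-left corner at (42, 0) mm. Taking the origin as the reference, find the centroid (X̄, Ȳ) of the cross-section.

web: A = 26 × 190 = 4940.00, centroid at (55.00, 95.00).
flange: A = 110 × 40 = 4400.00, centroid at (55.00, 210.00).
ΣA = 9340.00 mm², ΣAX̄ = 513700.00 mm³, ΣAȲ = 1393300.00 mm³.
X̄ = 513700.00/9340.00 = 55.00 mm; Ȳ = 1393300.00/9340.00 = 149.18 mm.

X̄ = 55.00 mm, Ȳ = 149.18 mm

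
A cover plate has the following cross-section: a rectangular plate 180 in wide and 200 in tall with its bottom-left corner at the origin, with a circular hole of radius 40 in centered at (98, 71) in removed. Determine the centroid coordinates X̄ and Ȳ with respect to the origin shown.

X̄ = 88.70 in, Ȳ = 104.71 in

Part | A | x̄ᵢ | ȳᵢ | A·x̄ᵢ | A·ȳᵢ
plate | 36000.00 | 90.00 | 100.00 | 3240000.00 | 3600000.00
hole | -5026.55 | 98.00 | 71.00 | -492601.73 | -356884.93
Σ | 30973.45 |  |  | 2747398.27 | 3243115.07
X̄ = 2747398.27 / 30973.45 = 88.70 in
Ȳ = 3243115.07 / 30973.45 = 104.71 in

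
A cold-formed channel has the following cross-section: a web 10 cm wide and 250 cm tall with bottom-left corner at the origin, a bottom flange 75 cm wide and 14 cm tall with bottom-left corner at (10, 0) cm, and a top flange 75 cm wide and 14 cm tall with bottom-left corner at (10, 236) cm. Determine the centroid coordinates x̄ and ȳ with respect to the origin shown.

web: A = 10 × 250 = 2500.00, centroid at (5.00, 125.00).
bottom flange: A = 75 × 14 = 1050.00, centroid at (47.50, 7.00).
top flange: A = 75 × 14 = 1050.00, centroid at (47.50, 243.00).
ΣA = 4600.00 cm²
ΣAx̄ = (2500.00)(5.00) + (1050.00)(47.50) + (1050.00)(47.50) = 112250.00 cm³
ΣAȳ = (2500.00)(125.00) + (1050.00)(7.00) + (1050.00)(243.00) = 575000.00 cm³
x̄ = 112250.00 / 4600.00 = 24.40 cm
ȳ = 575000.00 / 4600.00 = 125.00 cm

x̄ = 24.40 cm, ȳ = 125.00 cm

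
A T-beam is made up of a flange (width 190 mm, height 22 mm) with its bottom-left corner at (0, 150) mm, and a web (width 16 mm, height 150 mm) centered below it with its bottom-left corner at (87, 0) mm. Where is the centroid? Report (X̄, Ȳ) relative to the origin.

web: A = 16 × 150 = 2400.00, centroid at (95.00, 75.00).
flange: A = 190 × 22 = 4180.00, centroid at (95.00, 161.00).
ΣA = 6580.00 mm², ΣAX̄ = 625100.00 mm³, ΣAȲ = 852980.00 mm³.
X̄ = 625100.00/6580.00 = 95.00 mm; Ȳ = 852980.00/6580.00 = 129.63 mm.

X̄ = 95.00 mm, Ȳ = 129.63 mm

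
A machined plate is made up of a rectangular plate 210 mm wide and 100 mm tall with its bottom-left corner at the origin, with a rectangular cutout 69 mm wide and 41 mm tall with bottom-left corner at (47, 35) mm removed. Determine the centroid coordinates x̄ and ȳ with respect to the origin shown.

Part | A | x̄ᵢ | ȳᵢ | A·x̄ᵢ | A·ȳᵢ
plate | 21000.00 | 105.00 | 50.00 | 2205000.00 | 1050000.00
hole | -2829.00 | 81.50 | 55.50 | -230563.50 | -157009.50
Σ | 18171.00 |  |  | 1974436.50 | 892990.50
x̄ = 1974436.50 / 18171.00 = 108.66 mm
ȳ = 892990.50 / 18171.00 = 49.14 mm

x̄ = 108.66 mm, ȳ = 49.14 mm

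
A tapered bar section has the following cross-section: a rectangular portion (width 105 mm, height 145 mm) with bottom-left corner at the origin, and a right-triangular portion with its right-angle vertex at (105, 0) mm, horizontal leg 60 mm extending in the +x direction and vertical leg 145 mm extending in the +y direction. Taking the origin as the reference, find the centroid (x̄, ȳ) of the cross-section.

rectangular portion: A = 105 × 145 = 15225.00, centroid at (52.50, 72.50).
triangular portion: A = ½·60·145 = 4350.00, centroid at (125.00, 48.33).
ΣA = 19575.00 mm², ΣAx̄ = 1343062.50 mm³, ΣAȳ = 1314062.50 mm³.
x̄ = 1343062.50/19575.00 = 68.61 mm; ȳ = 1314062.50/19575.00 = 67.13 mm.

x̄ = 68.61 mm, ȳ = 67.13 mm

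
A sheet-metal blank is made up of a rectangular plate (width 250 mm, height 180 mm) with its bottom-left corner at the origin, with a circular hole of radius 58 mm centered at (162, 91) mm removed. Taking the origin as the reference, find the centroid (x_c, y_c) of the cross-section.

x_c = 113.64 mm, y_c = 89.69 mm

plate: A = 250 × 180 = 45000.00, centroid at (125.00, 90.00).
hole: A = −π·58² = -10568.32, centroid at (162.00, 91.00).
ΣA = 34431.68 mm², ΣAx_c = 3912932.53 mm³, ΣAy_c = 3088283.09 mm³.
x_c = 3912932.53/34431.68 = 113.64 mm; y_c = 3088283.09/34431.68 = 89.69 mm.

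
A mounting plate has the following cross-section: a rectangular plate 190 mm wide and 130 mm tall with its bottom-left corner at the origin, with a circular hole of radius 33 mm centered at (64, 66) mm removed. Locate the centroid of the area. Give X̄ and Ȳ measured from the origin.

X̄ = 99.98 mm, Ȳ = 64.84 mm

plate: A = 190 × 130 = 24700.00, centroid at (95.00, 65.00).
hole: A = −π·33² = -3421.19, centroid at (64.00, 66.00).
ΣA = 21278.81 mm²
ΣAX̄ = (24700.00)(95.00) + (-3421.19)(64.00) = 2127543.56 mm³
ΣAȲ = (24700.00)(65.00) + (-3421.19)(66.00) = 1379701.17 mm³
X̄ = 2127543.56 / 21278.81 = 99.98 mm
Ȳ = 1379701.17 / 21278.81 = 64.84 mm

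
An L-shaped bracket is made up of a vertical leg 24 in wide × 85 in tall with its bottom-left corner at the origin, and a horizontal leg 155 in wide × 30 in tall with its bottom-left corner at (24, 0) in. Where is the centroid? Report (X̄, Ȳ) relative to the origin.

X̄ = 74.21 in, Ȳ = 23.39 in

vertical leg: A = 24 × 85 = 2040.00, centroid at (12.00, 42.50).
horizontal leg: A = 155 × 30 = 4650.00, centroid at (101.50, 15.00).
ΣA = 6690.00 in²
ΣAX̄ = (2040.00)(12.00) + (4650.00)(101.50) = 496455.00 in³
ΣAȲ = (2040.00)(42.50) + (4650.00)(15.00) = 156450.00 in³
X̄ = 496455.00 / 6690.00 = 74.21 in
Ȳ = 156450.00 / 6690.00 = 23.39 in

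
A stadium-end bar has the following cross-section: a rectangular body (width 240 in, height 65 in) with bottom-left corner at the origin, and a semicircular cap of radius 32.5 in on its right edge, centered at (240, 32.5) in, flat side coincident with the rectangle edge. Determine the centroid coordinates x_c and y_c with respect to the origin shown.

x_c = 132.86 in, y_c = 32.50 in

rectangular body: A = 240 × 65 = 15600.00, centroid at (120.00, 32.50).
semicircular end: A = ½π·32.5² = 1659.15, centroid at (253.79, 32.50).
ΣA = 17259.15 in²
ΣAx_c = (15600.00)(120.00) + (1659.15)(253.79) = 2293082.29 in³
ΣAy_c = (15600.00)(32.50) + (1659.15)(32.50) = 560922.49 in³
x_c = 2293082.29 / 17259.15 = 132.86 in
y_c = 560922.49 / 17259.15 = 32.50 in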